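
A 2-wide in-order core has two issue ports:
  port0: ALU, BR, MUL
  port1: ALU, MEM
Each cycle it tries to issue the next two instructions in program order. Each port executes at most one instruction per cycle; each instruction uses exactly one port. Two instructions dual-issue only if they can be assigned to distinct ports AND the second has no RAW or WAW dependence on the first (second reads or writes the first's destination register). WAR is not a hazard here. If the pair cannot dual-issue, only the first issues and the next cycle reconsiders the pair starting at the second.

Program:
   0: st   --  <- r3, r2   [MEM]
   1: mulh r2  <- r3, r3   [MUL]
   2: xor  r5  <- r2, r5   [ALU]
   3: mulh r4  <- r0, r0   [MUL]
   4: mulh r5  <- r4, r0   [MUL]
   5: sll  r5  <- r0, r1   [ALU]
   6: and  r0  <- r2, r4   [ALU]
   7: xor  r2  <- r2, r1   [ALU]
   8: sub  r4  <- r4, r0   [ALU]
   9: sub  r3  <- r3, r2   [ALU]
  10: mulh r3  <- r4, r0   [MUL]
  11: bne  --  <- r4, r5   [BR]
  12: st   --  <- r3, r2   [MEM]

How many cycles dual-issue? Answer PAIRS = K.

0. st.MEM+mulh.MUL @i0,i1  | pair
1. xor.ALU+mulh.MUL @i2,i3  | pair
2. mulh.MUL @i4  | WAW r5
3. sll.ALU+and.ALU @i5,i6  | pair
4. xor.ALU+sub.ALU @i7,i8  | pair
5. sub.ALU @i9  | WAW r3
6. mulh.MUL @i10  | no-port MUL/BR
7. bne.BR+st.MEM @i11,i12  | pair

PAIRS = 5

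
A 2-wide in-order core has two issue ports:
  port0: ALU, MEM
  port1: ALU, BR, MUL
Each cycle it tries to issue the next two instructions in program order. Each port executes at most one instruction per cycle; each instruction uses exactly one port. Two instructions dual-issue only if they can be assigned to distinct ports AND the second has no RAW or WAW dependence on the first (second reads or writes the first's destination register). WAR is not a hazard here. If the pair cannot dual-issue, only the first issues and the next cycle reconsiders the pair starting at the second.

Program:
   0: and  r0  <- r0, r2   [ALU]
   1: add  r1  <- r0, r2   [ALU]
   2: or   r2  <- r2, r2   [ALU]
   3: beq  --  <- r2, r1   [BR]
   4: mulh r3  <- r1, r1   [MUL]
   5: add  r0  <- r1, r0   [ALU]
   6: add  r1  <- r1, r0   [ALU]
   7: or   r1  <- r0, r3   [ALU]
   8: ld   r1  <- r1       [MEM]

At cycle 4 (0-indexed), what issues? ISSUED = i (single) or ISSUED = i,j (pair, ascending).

c0: i0 and  RAW r0
c1: i1&i2 add+or  dual
c2: i3 beq  no-port BR/MUL
c3: i4&i5 mulh+add  dual
c4: i6 add  WAW r1
c5: i7 or  RAW+WAW r1
c6: i8 ld  tail

ISSUED = 6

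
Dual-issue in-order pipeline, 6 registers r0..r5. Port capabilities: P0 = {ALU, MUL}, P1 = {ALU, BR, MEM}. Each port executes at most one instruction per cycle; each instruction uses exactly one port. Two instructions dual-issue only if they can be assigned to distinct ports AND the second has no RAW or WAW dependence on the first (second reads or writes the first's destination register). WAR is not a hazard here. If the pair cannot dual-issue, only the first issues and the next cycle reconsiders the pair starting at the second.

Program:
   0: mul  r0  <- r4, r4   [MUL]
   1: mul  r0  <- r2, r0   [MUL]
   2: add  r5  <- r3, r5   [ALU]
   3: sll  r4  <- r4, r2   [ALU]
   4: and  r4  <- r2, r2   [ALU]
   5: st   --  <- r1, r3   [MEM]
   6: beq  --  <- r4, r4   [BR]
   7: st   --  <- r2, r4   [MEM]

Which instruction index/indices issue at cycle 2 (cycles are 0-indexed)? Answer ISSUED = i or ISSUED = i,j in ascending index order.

ISSUED = 3

  cy0 -> i0 (mul) no-port MUL/MUL
  cy1 -> i1/i2 (mul+add) dual
  cy2 -> i3 (sll) WAW r4
  cy3 -> i4/i5 (and+st) dual
  cy4 -> i6 (beq) no-port BR/MEM
  cy5 -> i7 (st) tail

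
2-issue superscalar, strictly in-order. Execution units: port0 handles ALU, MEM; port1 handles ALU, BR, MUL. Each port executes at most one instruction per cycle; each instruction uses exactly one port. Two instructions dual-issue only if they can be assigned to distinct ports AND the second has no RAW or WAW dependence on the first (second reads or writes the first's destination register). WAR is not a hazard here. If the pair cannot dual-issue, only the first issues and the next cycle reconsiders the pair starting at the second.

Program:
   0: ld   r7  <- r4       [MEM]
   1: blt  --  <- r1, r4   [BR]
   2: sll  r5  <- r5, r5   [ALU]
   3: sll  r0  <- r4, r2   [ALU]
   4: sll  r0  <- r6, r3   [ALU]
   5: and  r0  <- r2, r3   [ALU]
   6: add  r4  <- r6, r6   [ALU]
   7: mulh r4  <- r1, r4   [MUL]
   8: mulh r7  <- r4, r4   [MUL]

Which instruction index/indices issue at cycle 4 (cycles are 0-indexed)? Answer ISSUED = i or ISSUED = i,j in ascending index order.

0. ld;blt @i0,i1  | 2-wide
1. sll;sll @i2,i3  | 2-wide
2. sll @i4  | WAW r0
3. and;add @i5,i6  | 2-wide
4. mulh @i7  | no-port MUL/MUL
5. mulh @i8  | tail

ISSUED = 7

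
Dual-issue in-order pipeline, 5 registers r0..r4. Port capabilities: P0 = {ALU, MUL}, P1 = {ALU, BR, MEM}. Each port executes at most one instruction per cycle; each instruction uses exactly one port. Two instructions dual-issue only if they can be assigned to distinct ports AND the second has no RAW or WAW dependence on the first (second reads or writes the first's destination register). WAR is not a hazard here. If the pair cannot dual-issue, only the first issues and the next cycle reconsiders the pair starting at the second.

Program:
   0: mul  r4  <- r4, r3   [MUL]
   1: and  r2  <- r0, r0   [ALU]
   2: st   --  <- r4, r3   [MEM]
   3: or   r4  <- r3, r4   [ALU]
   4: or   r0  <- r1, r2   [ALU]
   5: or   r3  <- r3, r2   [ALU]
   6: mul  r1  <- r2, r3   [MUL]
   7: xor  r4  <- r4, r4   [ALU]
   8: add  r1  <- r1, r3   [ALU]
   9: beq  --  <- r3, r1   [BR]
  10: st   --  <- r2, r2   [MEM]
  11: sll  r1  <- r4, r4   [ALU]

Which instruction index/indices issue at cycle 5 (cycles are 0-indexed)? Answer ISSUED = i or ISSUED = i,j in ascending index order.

[0] i0,i1  mul+and  -- pair
[1] i2,i3  st+or  -- pair
[2] i4,i5  or+or  -- pair
[3] i6,i7  mul+xor  -- pair
[4] i8  add  -- RAW r1
[5] i9  beq  -- no-port BR/MEM
[6] i10,i11  st+sll  -- pair

ISSUED = 9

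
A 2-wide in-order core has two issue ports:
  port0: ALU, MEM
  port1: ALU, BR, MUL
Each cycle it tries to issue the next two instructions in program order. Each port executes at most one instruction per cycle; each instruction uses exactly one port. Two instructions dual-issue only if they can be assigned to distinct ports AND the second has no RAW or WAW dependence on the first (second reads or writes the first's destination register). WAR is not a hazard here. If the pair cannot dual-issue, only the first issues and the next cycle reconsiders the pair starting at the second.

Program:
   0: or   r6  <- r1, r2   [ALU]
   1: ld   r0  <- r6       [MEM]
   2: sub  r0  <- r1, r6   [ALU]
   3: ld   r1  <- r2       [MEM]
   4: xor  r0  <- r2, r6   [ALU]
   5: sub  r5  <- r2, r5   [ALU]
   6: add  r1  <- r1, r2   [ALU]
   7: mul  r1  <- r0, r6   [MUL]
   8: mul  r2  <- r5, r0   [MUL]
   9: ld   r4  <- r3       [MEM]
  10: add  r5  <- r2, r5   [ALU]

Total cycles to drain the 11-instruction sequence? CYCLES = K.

[0] i0  or  -- RAW r6
[1] i1  ld  -- WAW r0
[2] i2&i3  sub ld  -- dual
[3] i4&i5  xor sub  -- dual
[4] i6  add  -- WAW r1
[5] i7  mul  -- no-port MUL/MUL
[6] i8&i9  mul ld  -- dual
[7] i10  add  -- tail

CYCLES = 8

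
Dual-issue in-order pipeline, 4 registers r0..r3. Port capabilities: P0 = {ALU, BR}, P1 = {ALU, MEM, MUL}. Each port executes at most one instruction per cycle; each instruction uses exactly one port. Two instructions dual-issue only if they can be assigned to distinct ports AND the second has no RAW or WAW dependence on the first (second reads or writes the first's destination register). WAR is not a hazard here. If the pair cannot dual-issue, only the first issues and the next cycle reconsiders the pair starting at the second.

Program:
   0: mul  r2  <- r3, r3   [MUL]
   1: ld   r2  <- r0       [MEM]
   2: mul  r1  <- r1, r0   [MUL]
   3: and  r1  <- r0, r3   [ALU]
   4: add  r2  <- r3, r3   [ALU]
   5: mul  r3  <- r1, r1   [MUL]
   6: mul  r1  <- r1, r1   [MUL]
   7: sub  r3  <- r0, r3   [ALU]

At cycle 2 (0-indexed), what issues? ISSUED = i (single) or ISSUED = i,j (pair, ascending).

#0 head=0: mul.MUL i0 no-port MUL/MEM
#1 head=1: ld.MEM i1 no-port MEM/MUL
#2 head=2: mul.MUL i2 WAW r1
#3 head=3: and.ALU/add.ALU i3+i4 2-wide
#4 head=5: mul.MUL i5 no-port MUL/MUL
#5 head=6: mul.MUL/sub.ALU i6+i7 2-wide

ISSUED = 2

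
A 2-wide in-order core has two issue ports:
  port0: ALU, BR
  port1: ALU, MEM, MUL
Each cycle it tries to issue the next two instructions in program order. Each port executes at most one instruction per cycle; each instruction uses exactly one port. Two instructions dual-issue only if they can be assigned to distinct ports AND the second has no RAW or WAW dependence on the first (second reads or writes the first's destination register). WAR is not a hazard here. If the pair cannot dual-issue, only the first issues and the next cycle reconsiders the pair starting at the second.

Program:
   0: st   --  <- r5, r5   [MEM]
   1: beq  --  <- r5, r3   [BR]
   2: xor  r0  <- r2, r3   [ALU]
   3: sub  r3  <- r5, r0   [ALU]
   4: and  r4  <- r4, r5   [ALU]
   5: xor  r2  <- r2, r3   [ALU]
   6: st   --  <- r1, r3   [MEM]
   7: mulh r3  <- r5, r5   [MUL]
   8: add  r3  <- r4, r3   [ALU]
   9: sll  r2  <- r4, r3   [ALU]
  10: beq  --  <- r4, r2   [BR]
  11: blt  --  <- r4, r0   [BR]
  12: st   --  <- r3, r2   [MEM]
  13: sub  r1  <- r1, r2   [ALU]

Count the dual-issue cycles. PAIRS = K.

[0] i0/i1  st+beq  -- dual
[1] i2  xor  -- RAW r0
[2] i3/i4  sub+and  -- dual
[3] i5/i6  xor+st  -- dual
[4] i7  mulh  -- RAW+WAW r3
[5] i8  add  -- RAW r3
[6] i9  sll  -- RAW r2
[7] i10  beq  -- no-port BR/BR
[8] i11/i12  blt+st  -- dual
[9] i13  sub  -- tail

PAIRS = 4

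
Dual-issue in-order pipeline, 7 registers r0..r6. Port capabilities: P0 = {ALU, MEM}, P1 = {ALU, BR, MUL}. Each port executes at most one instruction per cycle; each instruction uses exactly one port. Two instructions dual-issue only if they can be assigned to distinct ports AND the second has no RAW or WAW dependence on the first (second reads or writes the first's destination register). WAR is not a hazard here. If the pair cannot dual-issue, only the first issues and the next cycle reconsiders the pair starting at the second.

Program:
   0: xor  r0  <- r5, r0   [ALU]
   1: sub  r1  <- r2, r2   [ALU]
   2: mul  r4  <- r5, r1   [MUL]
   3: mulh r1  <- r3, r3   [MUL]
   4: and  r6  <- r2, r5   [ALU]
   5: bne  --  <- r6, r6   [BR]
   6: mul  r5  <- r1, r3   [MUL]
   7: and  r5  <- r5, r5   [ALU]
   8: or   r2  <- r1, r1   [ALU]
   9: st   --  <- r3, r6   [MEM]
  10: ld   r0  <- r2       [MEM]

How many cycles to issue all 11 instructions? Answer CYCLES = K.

  cy0 -> i0/i1 (xor.ALU/sub.ALU) 2-wide
  cy1 -> i2 (mul.MUL) no-port MUL/MUL
  cy2 -> i3/i4 (mulh.MUL/and.ALU) 2-wide
  cy3 -> i5 (bne.BR) no-port BR/MUL
  cy4 -> i6 (mul.MUL) RAW+WAW r5
  cy5 -> i7/i8 (and.ALU/or.ALU) 2-wide
  cy6 -> i9 (st.MEM) no-port MEM/MEM
  cy7 -> i10 (ld.MEM) tail

CYCLES = 8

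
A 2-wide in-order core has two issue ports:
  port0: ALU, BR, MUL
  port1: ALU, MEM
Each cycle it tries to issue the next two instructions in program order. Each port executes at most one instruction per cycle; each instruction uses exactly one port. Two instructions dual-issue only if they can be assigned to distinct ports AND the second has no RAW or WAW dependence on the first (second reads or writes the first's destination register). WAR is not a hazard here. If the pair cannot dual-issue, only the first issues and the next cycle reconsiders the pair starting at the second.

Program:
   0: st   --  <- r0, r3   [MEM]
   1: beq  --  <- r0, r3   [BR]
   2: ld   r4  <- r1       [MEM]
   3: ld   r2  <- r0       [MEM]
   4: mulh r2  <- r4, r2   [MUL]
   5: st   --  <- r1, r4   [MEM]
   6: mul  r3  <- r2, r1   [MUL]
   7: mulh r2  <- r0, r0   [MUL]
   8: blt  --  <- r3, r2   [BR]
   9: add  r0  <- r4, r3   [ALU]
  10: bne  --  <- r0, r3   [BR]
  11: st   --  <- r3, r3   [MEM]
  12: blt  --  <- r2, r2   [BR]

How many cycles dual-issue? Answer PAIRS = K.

PAIRS = 4

0. st.MEM+beq.BR @i0&i1  | dual
1. ld.MEM @i2  | no-port MEM/MEM
2. ld.MEM @i3  | RAW+WAW r2
3. mulh.MUL+st.MEM @i4&i5  | dual
4. mul.MUL @i6  | no-port MUL/MUL
5. mulh.MUL @i7  | no-port MUL/BR
6. blt.BR+add.ALU @i8&i9  | dual
7. bne.BR+st.MEM @i10&i11  | dual
8. blt.BR @i12  | tail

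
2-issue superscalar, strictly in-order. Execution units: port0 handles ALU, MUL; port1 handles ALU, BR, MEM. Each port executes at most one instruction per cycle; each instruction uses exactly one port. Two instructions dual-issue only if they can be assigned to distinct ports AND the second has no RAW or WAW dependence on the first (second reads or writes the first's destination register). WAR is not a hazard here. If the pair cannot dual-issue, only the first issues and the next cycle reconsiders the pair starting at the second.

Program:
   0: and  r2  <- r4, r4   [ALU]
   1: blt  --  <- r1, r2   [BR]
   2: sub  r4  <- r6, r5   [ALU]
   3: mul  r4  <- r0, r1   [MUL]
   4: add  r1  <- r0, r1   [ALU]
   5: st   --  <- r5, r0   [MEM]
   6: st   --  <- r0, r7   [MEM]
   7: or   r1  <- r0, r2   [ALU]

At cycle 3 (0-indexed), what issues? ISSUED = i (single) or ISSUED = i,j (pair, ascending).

ISSUED = 5

#0 head=0: and i0 RAW r2
#1 head=1: blt;sub i1/i2 dual
#2 head=3: mul;add i3/i4 dual
#3 head=5: st i5 no-port MEM/MEM
#4 head=6: st;or i6/i7 dual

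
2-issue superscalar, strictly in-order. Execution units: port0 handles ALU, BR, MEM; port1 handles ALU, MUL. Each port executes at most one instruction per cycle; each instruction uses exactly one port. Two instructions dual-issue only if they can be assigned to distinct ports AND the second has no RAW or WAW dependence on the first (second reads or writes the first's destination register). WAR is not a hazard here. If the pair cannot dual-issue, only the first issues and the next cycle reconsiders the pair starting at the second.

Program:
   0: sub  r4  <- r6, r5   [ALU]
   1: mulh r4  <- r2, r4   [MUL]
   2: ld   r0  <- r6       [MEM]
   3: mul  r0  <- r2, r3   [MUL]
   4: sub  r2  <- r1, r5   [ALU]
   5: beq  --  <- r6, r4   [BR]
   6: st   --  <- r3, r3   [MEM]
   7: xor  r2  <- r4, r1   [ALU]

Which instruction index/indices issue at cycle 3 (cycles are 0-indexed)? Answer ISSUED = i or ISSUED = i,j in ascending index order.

ISSUED = 5

c0: i0 sub.ALU  RAW+WAW r4
c1: i1,i2 mulh.MUL ld.MEM  pair
c2: i3,i4 mul.MUL sub.ALU  pair
c3: i5 beq.BR  no-port BR/MEM
c4: i6,i7 st.MEM xor.ALU  pair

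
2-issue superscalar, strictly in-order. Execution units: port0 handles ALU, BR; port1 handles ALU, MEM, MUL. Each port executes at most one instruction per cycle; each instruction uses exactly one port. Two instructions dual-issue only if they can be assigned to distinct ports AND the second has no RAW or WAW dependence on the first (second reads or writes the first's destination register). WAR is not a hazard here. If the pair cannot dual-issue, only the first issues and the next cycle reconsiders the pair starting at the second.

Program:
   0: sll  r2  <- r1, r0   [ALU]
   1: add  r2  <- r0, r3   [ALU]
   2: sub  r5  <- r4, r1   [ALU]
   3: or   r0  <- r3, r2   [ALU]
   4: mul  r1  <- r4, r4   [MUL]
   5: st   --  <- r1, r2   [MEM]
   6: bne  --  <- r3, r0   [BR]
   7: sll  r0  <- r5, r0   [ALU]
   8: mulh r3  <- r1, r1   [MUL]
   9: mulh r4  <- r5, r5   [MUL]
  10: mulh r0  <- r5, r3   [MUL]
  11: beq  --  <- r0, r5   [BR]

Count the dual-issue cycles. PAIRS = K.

#0 head=0: sll i0 WAW r2
#1 head=1: add sub i1&i2 dual
#2 head=3: or mul i3&i4 dual
#3 head=5: st bne i5&i6 dual
#4 head=7: sll mulh i7&i8 dual
#5 head=9: mulh i9 no-port MUL/MUL
#6 head=10: mulh i10 RAW r0
#7 head=11: beq i11 tail

PAIRS = 4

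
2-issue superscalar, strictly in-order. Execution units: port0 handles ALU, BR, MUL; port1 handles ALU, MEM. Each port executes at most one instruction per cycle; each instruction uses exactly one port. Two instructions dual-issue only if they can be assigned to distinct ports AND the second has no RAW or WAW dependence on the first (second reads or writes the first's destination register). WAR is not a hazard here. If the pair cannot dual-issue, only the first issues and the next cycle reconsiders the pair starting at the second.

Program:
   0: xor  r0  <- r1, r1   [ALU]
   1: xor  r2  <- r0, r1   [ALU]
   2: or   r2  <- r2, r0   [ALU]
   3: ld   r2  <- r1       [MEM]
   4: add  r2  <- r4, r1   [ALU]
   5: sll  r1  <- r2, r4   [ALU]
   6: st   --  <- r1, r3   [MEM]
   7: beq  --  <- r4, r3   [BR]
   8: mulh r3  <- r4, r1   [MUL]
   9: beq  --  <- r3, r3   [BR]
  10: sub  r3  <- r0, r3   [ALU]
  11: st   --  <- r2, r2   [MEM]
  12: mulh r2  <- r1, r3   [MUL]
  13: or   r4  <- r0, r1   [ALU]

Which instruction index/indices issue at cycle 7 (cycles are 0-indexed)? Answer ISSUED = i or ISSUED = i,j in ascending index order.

ISSUED = 8

  cy0 -> i0 (xor.ALU) RAW r0
  cy1 -> i1 (xor.ALU) RAW+WAW r2
  cy2 -> i2 (or.ALU) WAW r2
  cy3 -> i3 (ld.MEM) WAW r2
  cy4 -> i4 (add.ALU) RAW r2
  cy5 -> i5 (sll.ALU) RAW r1
  cy6 -> i6+i7 (st.MEM+beq.BR) dual
  cy7 -> i8 (mulh.MUL) no-port MUL/BR
  cy8 -> i9+i10 (beq.BR+sub.ALU) dual
  cy9 -> i11+i12 (st.MEM+mulh.MUL) dual
  cy10 -> i13 (or.ALU) tail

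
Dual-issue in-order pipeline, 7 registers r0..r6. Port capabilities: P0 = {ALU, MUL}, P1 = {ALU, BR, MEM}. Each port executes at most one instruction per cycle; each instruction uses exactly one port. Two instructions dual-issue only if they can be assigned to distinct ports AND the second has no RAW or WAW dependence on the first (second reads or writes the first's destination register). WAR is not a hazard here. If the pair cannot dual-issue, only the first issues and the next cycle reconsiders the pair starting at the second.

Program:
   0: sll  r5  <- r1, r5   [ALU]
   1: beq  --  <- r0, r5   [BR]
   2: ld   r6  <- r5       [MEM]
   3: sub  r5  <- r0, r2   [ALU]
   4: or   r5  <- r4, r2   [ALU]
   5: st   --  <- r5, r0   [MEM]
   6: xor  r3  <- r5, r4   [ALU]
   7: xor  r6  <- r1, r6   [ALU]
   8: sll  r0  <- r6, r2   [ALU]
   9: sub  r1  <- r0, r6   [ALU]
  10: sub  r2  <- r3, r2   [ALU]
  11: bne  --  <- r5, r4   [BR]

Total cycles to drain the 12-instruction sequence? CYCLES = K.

CYCLES = 9

0. sll @i0  | RAW r5
1. beq @i1  | no-port BR/MEM
2. ld/sub @i2/i3  | 2-wide
3. or @i4  | RAW r5
4. st/xor @i5/i6  | 2-wide
5. xor @i7  | RAW r6
6. sll @i8  | RAW r0
7. sub/sub @i9/i10  | 2-wide
8. bne @i11  | tail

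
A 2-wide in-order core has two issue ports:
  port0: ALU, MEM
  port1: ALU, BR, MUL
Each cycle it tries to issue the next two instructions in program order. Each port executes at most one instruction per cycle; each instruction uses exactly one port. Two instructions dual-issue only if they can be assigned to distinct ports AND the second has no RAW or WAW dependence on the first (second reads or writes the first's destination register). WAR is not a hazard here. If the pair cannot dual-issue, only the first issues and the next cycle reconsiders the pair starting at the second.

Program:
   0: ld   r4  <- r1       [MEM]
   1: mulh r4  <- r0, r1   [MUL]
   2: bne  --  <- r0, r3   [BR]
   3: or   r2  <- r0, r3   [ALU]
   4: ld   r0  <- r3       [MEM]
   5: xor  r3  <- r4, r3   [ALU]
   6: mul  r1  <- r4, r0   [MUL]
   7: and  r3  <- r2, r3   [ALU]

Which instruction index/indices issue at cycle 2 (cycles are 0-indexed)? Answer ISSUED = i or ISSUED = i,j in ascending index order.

ISSUED = 2,3

0. ld.MEM @i0  | WAW r4
1. mulh.MUL @i1  | no-port MUL/BR
2. bne.BR+or.ALU @i2,i3  | dual
3. ld.MEM+xor.ALU @i4,i5  | dual
4. mul.MUL+and.ALU @i6,i7  | dual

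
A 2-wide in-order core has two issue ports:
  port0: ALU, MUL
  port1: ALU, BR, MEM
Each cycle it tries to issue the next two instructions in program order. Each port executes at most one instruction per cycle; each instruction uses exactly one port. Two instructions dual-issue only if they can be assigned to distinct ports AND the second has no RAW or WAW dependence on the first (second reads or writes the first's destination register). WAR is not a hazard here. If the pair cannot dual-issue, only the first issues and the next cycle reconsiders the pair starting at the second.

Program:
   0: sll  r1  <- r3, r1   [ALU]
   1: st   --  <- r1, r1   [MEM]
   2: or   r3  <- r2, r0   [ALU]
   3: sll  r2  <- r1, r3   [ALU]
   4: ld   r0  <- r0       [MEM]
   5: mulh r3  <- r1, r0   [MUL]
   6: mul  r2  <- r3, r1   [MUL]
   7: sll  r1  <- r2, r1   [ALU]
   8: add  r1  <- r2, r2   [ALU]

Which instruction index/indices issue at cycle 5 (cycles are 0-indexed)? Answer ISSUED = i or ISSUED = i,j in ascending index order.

ISSUED = 7

[0] i0  sll  -- RAW r1
[1] i1+i2  st;or  -- pair
[2] i3+i4  sll;ld  -- pair
[3] i5  mulh  -- no-port MUL/MUL
[4] i6  mul  -- RAW r2
[5] i7  sll  -- WAW r1
[6] i8  add  -- tail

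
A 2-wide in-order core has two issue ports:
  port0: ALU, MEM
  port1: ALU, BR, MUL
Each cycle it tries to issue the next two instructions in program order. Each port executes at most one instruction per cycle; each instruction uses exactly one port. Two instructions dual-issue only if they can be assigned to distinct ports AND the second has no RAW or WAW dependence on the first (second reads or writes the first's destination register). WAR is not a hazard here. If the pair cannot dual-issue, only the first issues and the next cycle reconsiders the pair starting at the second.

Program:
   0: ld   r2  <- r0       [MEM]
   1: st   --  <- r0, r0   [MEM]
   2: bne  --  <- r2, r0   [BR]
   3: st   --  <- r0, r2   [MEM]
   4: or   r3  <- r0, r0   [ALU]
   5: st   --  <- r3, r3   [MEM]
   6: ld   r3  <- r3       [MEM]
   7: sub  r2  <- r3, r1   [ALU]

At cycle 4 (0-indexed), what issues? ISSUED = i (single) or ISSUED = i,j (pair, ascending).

ISSUED = 6

  cy0 -> i0 (ld) no-port MEM/MEM
  cy1 -> i1+i2 (st;bne) 2-wide
  cy2 -> i3+i4 (st;or) 2-wide
  cy3 -> i5 (st) no-port MEM/MEM
  cy4 -> i6 (ld) RAW r3
  cy5 -> i7 (sub) tail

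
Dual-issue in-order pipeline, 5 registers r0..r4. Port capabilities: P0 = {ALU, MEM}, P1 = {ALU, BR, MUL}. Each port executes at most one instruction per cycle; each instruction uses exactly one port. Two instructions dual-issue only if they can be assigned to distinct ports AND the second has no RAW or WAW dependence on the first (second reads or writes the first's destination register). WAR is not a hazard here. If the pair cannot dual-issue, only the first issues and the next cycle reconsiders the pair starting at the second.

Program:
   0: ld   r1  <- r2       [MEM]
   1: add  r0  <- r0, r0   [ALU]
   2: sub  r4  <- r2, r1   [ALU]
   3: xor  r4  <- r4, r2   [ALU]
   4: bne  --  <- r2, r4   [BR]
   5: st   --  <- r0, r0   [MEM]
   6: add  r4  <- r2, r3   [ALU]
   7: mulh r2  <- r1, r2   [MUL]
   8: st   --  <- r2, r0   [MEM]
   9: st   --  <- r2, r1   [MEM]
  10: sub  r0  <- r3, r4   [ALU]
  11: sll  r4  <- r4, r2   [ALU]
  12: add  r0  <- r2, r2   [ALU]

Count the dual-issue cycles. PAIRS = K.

PAIRS = 5

c0: i0+i1 ld/add  pair
c1: i2 sub  RAW+WAW r4
c2: i3 xor  RAW r4
c3: i4+i5 bne/st  pair
c4: i6+i7 add/mulh  pair
c5: i8 st  no-port MEM/MEM
c6: i9+i10 st/sub  pair
c7: i11+i12 sll/add  pair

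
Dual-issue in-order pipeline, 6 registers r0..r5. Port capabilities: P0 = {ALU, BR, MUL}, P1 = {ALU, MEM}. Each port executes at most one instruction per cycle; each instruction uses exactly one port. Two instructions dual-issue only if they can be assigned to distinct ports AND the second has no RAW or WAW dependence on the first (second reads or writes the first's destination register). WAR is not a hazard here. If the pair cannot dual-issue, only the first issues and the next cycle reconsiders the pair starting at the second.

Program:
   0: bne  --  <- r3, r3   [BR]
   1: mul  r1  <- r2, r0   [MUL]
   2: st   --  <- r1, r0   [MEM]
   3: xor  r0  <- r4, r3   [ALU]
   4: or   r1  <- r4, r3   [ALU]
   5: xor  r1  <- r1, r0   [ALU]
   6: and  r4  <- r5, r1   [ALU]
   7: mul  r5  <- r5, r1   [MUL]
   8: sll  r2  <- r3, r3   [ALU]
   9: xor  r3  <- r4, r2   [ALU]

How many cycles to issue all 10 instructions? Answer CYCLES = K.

CYCLES = 8

  cy0 -> i0 (bne) no-port BR/MUL
  cy1 -> i1 (mul) RAW r1
  cy2 -> i2/i3 (st+xor) dual
  cy3 -> i4 (or) RAW+WAW r1
  cy4 -> i5 (xor) RAW r1
  cy5 -> i6/i7 (and+mul) dual
  cy6 -> i8 (sll) RAW r2
  cy7 -> i9 (xor) tail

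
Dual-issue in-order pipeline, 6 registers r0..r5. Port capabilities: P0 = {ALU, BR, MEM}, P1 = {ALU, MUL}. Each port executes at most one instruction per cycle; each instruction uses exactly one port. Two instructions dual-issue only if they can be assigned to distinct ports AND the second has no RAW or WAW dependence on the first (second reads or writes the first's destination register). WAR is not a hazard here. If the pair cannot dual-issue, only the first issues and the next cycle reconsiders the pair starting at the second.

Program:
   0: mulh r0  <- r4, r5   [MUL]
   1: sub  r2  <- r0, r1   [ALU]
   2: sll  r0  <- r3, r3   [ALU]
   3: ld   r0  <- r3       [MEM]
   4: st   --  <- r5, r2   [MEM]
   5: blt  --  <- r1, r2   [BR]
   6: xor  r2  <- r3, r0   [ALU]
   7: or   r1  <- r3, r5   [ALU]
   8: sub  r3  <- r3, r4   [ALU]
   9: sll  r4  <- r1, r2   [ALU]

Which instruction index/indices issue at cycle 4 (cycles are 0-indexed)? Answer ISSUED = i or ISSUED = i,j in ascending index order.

  cy0 -> i0 (mulh.MUL) RAW r0
  cy1 -> i1,i2 (sub.ALU+sll.ALU) dual
  cy2 -> i3 (ld.MEM) no-port MEM/MEM
  cy3 -> i4 (st.MEM) no-port MEM/BR
  cy4 -> i5,i6 (blt.BR+xor.ALU) dual
  cy5 -> i7,i8 (or.ALU+sub.ALU) dual
  cy6 -> i9 (sll.ALU) tail

ISSUED = 5,6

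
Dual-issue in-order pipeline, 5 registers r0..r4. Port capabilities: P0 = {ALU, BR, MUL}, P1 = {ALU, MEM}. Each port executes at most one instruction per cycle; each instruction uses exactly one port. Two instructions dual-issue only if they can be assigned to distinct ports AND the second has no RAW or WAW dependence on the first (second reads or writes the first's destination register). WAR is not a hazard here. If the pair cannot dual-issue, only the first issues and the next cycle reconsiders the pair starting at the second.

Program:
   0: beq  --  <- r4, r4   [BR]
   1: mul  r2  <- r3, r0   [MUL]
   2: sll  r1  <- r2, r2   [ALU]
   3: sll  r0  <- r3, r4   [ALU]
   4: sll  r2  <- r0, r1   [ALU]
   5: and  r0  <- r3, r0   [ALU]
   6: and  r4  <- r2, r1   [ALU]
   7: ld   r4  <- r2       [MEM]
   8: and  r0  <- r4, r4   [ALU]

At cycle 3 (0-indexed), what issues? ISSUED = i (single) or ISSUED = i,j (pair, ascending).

c0: i0 beq.BR  no-port BR/MUL
c1: i1 mul.MUL  RAW r2
c2: i2+i3 sll.ALU+sll.ALU  dual
c3: i4+i5 sll.ALU+and.ALU  dual
c4: i6 and.ALU  WAW r4
c5: i7 ld.MEM  RAW r4
c6: i8 and.ALU  tail

ISSUED = 4,5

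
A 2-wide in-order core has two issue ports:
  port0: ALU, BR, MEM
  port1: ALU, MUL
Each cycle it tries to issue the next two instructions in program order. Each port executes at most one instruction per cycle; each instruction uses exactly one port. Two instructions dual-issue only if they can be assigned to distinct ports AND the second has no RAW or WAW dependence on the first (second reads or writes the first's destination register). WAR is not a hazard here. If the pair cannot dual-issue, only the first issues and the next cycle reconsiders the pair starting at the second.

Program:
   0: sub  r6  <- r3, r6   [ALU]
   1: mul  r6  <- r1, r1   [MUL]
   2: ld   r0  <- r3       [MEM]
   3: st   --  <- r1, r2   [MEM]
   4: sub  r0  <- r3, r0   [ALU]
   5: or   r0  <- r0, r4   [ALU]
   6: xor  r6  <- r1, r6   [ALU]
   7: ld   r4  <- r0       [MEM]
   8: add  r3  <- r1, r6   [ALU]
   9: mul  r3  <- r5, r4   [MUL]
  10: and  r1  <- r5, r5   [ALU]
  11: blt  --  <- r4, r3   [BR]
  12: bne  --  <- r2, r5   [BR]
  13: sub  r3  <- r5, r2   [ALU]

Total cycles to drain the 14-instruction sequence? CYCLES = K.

  cy0 -> i0 (sub) WAW r6
  cy1 -> i1,i2 (mul;ld) dual
  cy2 -> i3,i4 (st;sub) dual
  cy3 -> i5,i6 (or;xor) dual
  cy4 -> i7,i8 (ld;add) dual
  cy5 -> i9,i10 (mul;and) dual
  cy6 -> i11 (blt) no-port BR/BR
  cy7 -> i12,i13 (bne;sub) dual

CYCLES = 8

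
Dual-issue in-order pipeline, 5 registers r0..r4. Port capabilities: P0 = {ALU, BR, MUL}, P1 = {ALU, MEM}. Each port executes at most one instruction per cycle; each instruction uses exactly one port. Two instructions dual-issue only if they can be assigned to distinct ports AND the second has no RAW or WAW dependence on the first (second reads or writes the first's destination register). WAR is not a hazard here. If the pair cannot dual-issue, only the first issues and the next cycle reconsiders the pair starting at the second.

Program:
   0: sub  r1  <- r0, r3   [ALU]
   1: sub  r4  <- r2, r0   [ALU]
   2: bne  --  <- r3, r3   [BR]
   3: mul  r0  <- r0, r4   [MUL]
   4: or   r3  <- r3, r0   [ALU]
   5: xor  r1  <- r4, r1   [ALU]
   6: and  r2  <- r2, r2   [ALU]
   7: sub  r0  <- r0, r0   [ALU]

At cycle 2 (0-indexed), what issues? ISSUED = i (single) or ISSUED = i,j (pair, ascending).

ISSUED = 3

0. sub/sub @i0&i1  | dual
1. bne @i2  | no-port BR/MUL
2. mul @i3  | RAW r0
3. or/xor @i4&i5  | dual
4. and/sub @i6&i7  | dual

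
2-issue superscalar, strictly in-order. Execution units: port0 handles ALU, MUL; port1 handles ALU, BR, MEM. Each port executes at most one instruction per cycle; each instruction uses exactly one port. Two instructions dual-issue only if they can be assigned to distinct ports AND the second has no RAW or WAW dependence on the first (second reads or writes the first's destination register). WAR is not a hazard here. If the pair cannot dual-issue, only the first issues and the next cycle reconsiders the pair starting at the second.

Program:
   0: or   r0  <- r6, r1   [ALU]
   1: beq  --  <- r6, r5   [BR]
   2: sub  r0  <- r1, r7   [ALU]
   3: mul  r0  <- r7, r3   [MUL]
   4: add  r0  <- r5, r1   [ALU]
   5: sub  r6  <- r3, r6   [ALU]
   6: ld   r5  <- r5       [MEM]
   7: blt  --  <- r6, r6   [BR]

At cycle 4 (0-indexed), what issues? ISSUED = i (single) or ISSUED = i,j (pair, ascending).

ISSUED = 6

c0: i0+i1 or beq  pair
c1: i2 sub  WAW r0
c2: i3 mul  WAW r0
c3: i4+i5 add sub  pair
c4: i6 ld  no-port MEM/BR
c5: i7 blt  tail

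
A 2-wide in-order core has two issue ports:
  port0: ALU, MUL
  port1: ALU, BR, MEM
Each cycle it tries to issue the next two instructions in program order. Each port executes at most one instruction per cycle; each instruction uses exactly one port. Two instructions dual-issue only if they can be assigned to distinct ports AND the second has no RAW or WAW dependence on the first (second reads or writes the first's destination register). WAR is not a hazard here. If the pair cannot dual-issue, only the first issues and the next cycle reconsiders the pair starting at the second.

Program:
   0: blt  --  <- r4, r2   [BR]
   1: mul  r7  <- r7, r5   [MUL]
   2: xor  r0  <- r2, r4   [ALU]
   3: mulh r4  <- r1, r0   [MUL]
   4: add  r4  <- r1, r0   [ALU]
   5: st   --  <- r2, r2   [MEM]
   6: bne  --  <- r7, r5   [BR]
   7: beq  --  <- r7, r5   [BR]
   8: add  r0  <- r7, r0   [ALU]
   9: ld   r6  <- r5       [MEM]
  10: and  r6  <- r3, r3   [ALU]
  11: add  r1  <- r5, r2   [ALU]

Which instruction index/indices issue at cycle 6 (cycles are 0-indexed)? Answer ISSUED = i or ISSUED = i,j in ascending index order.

ISSUED = 9

c0: i0/i1 blt/mul  dual
c1: i2 xor  RAW r0
c2: i3 mulh  WAW r4
c3: i4/i5 add/st  dual
c4: i6 bne  no-port BR/BR
c5: i7/i8 beq/add  dual
c6: i9 ld  WAW r6
c7: i10/i11 and/add  dual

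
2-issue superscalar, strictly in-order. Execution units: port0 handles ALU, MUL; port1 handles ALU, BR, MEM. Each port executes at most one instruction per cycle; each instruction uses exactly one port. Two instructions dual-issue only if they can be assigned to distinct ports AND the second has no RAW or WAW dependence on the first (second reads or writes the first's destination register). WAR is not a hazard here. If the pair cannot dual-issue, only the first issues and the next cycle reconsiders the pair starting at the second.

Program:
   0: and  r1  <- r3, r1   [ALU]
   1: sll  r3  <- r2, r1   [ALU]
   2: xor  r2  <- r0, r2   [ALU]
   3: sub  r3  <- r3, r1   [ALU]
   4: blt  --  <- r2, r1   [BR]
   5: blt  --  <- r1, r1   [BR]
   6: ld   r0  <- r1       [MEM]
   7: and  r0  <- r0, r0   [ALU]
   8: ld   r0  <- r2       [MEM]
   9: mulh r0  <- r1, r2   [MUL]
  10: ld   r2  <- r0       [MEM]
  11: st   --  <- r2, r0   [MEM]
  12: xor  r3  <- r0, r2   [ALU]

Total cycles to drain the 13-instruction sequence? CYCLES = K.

CYCLES = 10

t=0 i0:and ; RAW r1
t=1 i1,i2:sll xor ; 2-wide
t=2 i3,i4:sub blt ; 2-wide
t=3 i5:blt ; no-port BR/MEM
t=4 i6:ld ; RAW+WAW r0
t=5 i7:and ; WAW r0
t=6 i8:ld ; WAW r0
t=7 i9:mulh ; RAW r0
t=8 i10:ld ; no-port MEM/MEM
t=9 i11,i12:st xor ; 2-wide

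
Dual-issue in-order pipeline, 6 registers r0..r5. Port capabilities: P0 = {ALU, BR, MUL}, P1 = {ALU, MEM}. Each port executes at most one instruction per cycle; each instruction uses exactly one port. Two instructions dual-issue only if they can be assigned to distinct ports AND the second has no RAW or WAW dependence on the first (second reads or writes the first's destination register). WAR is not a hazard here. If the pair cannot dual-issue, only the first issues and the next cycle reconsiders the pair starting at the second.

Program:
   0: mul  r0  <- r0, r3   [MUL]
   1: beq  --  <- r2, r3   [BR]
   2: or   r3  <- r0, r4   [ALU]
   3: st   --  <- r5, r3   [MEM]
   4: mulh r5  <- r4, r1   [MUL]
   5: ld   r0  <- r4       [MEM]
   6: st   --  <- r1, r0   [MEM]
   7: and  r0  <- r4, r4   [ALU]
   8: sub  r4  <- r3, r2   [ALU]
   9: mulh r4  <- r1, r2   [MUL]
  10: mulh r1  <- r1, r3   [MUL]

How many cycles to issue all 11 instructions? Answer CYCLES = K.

[0] i0  mul.MUL  -- no-port MUL/BR
[1] i1/i2  beq.BR or.ALU  -- 2-wide
[2] i3/i4  st.MEM mulh.MUL  -- 2-wide
[3] i5  ld.MEM  -- no-port MEM/MEM
[4] i6/i7  st.MEM and.ALU  -- 2-wide
[5] i8  sub.ALU  -- WAW r4
[6] i9  mulh.MUL  -- no-port MUL/MUL
[7] i10  mulh.MUL  -- tail

CYCLES = 8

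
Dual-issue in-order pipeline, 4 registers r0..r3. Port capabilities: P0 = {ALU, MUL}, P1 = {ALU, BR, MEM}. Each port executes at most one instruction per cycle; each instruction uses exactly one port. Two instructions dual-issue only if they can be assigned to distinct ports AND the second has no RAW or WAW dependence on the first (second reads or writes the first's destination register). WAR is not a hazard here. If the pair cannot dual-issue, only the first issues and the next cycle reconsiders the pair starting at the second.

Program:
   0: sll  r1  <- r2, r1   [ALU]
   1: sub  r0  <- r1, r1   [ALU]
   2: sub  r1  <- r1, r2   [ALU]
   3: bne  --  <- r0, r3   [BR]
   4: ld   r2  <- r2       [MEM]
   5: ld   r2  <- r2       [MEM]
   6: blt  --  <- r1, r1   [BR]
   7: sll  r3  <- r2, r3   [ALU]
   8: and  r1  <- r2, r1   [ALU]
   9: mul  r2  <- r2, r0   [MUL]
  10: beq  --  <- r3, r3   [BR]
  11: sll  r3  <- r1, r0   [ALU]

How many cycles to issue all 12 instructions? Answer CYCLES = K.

CYCLES = 8

#0 head=0: sll.ALU i0 RAW r1
#1 head=1: sub.ALU+sub.ALU i1&i2 pair
#2 head=3: bne.BR i3 no-port BR/MEM
#3 head=4: ld.MEM i4 no-port MEM/MEM
#4 head=5: ld.MEM i5 no-port MEM/BR
#5 head=6: blt.BR+sll.ALU i6&i7 pair
#6 head=8: and.ALU+mul.MUL i8&i9 pair
#7 head=10: beq.BR+sll.ALU i10&i11 pair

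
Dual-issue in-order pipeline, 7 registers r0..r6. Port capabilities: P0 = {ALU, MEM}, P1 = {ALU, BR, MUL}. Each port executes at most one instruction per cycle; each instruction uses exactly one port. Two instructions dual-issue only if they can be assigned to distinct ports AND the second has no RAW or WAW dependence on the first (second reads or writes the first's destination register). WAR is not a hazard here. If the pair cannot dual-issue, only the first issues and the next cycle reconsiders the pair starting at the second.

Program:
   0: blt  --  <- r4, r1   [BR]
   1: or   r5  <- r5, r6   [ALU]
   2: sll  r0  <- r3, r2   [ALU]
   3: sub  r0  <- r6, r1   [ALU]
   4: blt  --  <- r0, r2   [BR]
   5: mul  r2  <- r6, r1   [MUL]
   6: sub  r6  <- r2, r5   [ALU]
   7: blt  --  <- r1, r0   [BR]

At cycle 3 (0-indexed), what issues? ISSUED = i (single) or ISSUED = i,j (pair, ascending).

ISSUED = 4

t=0 i0/i1:blt.BR+or.ALU ; 2-wide
t=1 i2:sll.ALU ; WAW r0
t=2 i3:sub.ALU ; RAW r0
t=3 i4:blt.BR ; no-port BR/MUL
t=4 i5:mul.MUL ; RAW r2
t=5 i6/i7:sub.ALU+blt.BR ; 2-wide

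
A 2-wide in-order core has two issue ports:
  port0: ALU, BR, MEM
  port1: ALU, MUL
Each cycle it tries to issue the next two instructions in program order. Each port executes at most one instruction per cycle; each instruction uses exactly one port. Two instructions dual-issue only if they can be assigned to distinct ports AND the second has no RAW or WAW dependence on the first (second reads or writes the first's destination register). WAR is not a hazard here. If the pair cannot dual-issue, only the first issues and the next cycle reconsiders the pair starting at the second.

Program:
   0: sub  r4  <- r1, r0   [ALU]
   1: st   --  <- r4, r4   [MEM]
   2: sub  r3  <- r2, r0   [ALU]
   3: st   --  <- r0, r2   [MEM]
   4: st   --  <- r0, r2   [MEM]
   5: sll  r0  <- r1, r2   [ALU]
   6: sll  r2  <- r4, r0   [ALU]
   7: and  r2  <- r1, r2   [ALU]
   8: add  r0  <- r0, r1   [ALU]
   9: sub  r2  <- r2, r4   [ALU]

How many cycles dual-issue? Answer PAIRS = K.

  cy0 -> i0 (sub) RAW r4
  cy1 -> i1&i2 (st+sub) pair
  cy2 -> i3 (st) no-port MEM/MEM
  cy3 -> i4&i5 (st+sll) pair
  cy4 -> i6 (sll) RAW+WAW r2
  cy5 -> i7&i8 (and+add) pair
  cy6 -> i9 (sub) tail

PAIRS = 3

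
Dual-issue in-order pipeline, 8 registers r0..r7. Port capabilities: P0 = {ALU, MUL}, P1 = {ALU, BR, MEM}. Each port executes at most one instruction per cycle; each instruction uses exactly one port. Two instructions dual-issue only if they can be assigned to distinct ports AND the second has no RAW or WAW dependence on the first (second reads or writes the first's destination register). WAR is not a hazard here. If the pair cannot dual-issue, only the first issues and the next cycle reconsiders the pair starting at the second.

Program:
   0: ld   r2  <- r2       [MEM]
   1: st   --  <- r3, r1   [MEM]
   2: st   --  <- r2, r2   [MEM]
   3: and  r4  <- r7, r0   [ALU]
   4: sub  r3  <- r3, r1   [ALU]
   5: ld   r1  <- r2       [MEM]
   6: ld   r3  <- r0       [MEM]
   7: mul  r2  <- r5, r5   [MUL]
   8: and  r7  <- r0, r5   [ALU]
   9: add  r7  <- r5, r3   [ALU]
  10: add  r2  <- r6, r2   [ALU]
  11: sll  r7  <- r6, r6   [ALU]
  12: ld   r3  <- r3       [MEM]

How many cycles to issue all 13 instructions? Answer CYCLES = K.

t=0 i0:ld.MEM ; no-port MEM/MEM
t=1 i1:st.MEM ; no-port MEM/MEM
t=2 i2&i3:st.MEM/and.ALU ; dual
t=3 i4&i5:sub.ALU/ld.MEM ; dual
t=4 i6&i7:ld.MEM/mul.MUL ; dual
t=5 i8:and.ALU ; WAW r7
t=6 i9&i10:add.ALU/add.ALU ; dual
t=7 i11&i12:sll.ALU/ld.MEM ; dual

CYCLES = 8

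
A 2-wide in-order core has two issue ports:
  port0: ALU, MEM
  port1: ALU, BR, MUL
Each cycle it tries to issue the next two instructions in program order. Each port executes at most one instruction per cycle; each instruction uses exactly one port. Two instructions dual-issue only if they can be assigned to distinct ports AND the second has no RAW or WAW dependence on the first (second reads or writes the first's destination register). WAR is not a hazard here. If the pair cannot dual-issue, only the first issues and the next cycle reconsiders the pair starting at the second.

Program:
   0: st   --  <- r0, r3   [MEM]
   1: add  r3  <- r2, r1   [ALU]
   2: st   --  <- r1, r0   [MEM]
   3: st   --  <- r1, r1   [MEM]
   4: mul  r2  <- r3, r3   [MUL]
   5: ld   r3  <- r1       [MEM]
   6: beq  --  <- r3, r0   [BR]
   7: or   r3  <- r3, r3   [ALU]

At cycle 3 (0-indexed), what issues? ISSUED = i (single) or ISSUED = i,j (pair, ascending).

c0: i0&i1 st.MEM+add.ALU  dual
c1: i2 st.MEM  no-port MEM/MEM
c2: i3&i4 st.MEM+mul.MUL  dual
c3: i5 ld.MEM  RAW r3
c4: i6&i7 beq.BR+or.ALU  dual

ISSUED = 5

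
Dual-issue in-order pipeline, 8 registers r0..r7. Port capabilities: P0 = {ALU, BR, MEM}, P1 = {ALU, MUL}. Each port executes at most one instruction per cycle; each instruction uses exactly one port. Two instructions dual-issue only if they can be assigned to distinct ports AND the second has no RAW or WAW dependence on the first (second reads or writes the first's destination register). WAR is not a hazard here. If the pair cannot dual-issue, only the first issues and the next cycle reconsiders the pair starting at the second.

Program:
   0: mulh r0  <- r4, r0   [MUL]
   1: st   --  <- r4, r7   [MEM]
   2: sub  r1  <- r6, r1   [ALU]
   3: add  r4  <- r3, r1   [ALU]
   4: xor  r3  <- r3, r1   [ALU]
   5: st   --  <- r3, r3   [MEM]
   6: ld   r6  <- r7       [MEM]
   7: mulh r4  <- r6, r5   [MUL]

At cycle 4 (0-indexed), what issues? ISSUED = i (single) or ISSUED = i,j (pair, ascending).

c0: i0+i1 mulh;st  2-wide
c1: i2 sub  RAW r1
c2: i3+i4 add;xor  2-wide
c3: i5 st  no-port MEM/MEM
c4: i6 ld  RAW r6
c5: i7 mulh  tail

ISSUED = 6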